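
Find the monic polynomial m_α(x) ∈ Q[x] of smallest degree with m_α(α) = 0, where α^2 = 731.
m_α(x) = x^2 - 731

α satisfies α^2 - 731 = 0, so x^2 - 731 annihilates α. Since d = 731 is squarefree and ≠ 1, it is not a perfect square in Q, so x^2 - 731 has no rational root and is therefore irreducible over Q (a degree-2 polynomial over a field is irreducible iff it has no root). Hence m_α(x) = x^2 - 731.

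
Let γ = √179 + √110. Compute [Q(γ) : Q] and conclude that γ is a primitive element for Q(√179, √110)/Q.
[Q(γ) : Q] = 4 (equivalently, Q(γ) = Q(√179, √110))

Obviously Q(γ) ⊆ Q(√179, √110), and [Q(√179, √110):Q] = 4 (since 179, 110 are distinct squarefree integers > 1 with 19690 not a perfect square). To show equality we compute the minimal polynomial of γ. From γ = √179 + √110: γ^2 = 179 + 2√(19690) + 110 = 289 + 2√(19690), so γ^2 - 289 = 2√(19690); squaring, (γ^2 - 289)^2 = 4·19690, i.e. γ^4 - 578γ^2 + 83521 - 78760 = 0, i.e. γ^4 - 578γ^2 + 4761 = 0. So γ is a root of x^4 - 578x^2 + 4761. This polynomial is irreducible over Q: it has no rational root (each ±√179 ± √110 is irrational), and any factorization into two quadratics over Q would force √(19690) ∈ Q (pairing opposite roots) or √179, √110 ∈ Q (other pairings), all impossible. Hence [Q(γ):Q] = 4 = [Q(√179, √110):Q], so Q(γ) = Q(√179, √110).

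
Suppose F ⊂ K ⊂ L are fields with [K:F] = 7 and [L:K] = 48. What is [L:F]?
[L:F] = 336

The tower law says that for any tower of field extensions F ⊂ K ⊂ L with finite degrees, [L:F] = [L:K] · [K:F]. Here this gives [L:F] = 48 · 7 = 336.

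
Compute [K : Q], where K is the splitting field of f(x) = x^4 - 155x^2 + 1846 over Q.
[K : Q] = 4

Solving the quadratic in x^2: x^2 = (155 ± √(155^2 - 4·1846))/2 = (155 ± √16641)/2 = (155 ± 129)/2, giving x^2 = 13 or x^2 = 142. So f(x) = (x^2 - 13)(x^2 - 142) and the roots of f are ±√13, ±√142. Hence the splitting field is K = Q(√13, √142). Since 13 and 142 are distinct squarefree integers > 1, their product 1846 is not a perfect square, so √142 ∉ Q(√13). By the tower law [K:Q] = [Q(√13,√142):Q(√13)] · [Q(√13):Q] = 2 · 2 = 4.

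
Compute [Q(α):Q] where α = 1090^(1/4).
[Q(α):Q] = 4

α is a root of x^4 - 1090. By Eisenstein's criterion at the prime p = 2 (which divides the constant term 1090 but p^2 = 4 does not, since 1090 is squarefree), x^4 - 1090 is irreducible over Q. Hence [Q(α):Q] = 4.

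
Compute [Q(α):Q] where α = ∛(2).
[Q(α):Q] = 3

The minimal polynomial of α is x^3 - 2, irreducible over Q since 2 is not a perfect cube (so x^3 - 2 has no rational root). Hence [Q(α):Q] = deg(m_α) = 3.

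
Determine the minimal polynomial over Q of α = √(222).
m_α(x) = x^2 - 222

α satisfies α^2 - 222 = 0, so x^2 - 222 annihilates α. Since d = 222 is squarefree and ≠ 1, it is not a perfect square in Q, so x^2 - 222 has no rational root and is therefore irreducible over Q (a degree-2 polynomial over a field is irreducible iff it has no root). Hence m_α(x) = x^2 - 222.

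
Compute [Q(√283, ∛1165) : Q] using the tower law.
[Q(√283, ∛1165) : Q] = 6

Let L = Q(√283, ∛1165). Since Q(√283) ⊂ L and [Q(√283):Q] = 2, the tower law gives 2 | [L:Q]. Likewise Q(∛1165) ⊂ L with [Q(∛1165):Q] = 3 (because 1165 is not a perfect cube), so 3 | [L:Q]. As gcd(2,3) = 1, [L:Q] is divisible by 6. Conversely L is generated over Q by √283 and ∛1165, so [L:Q] ≤ 2·3 = 6. Therefore [Q(√283, ∛1165) : Q] = 6.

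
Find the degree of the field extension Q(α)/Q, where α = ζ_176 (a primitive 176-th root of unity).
[Q(α):Q] = 80

The minimal polynomial of ζ_176 over Q is the 176-th cyclotomic polynomial Φ_176(x), which is irreducible over Q and has degree φ(176) = 80. Hence [Q(α):Q] = φ(176) = 80.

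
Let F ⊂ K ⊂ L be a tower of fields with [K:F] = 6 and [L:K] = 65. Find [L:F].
[L:F] = 390

The tower law says that for any tower of field extensions F ⊂ K ⊂ L with finite degrees, [L:F] = [L:K] · [K:F]. Here this gives [L:F] = 65 · 6 = 390.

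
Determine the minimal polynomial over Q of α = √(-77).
m_α(x) = x^2 + 77

α satisfies α^2 + 77 = 0, so x^2 + 77 annihilates α. Since d = -77 is squarefree and ≠ 1, it is not a perfect square in Q, so x^2 + 77 has no rational root and is therefore irreducible over Q (a degree-2 polynomial over a field is irreducible iff it has no root). Hence m_α(x) = x^2 + 77.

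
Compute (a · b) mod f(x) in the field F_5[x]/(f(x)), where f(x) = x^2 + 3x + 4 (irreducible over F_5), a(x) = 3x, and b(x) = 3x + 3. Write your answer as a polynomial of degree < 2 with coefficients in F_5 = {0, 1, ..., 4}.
a · b ≡ 2x + 4 (mod f(x))

Multiply in F_5[x]: a(x)·b(x) = (3x)·(3x + 3) = 4x^2 + 4x. This has degree ≥ 2, so divide by f(x) over F_5: 4x^2 + 4x = (4)·(x^2 + 3x + 4) + (2x + 4). Hence a·b ≡ 2x + 4 (mod f). (F_5[x]/(f) is a field with 5^2 = 25 elements since f is irreducible of degree 2.)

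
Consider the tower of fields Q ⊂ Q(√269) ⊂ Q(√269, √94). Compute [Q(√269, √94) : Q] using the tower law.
[Q(√269, √94) : Q] = 4

[Q(√269):Q] = 2 (min poly x^2 - 269, irreducible since 269 is squarefree > 1). For the top step, suppose √94 ∈ Q(√269), say √94 = c + d√269 with c, d ∈ Q. Squaring: 94 = c^2 + 269d^2 + 2cd√269. Since √269 ∉ Q this forces 2cd = 0. If d = 0 then √94 = c ∈ Q, contradicting 94 squarefree > 1. If c = 0 then 94 = 269d^2, so 269·94 = (269d)^2 is a perfect square in Q — but 269·94 = 25286 is not a perfect square (since 269 and 94 are distinct squarefree integers). Contradiction. Hence √94 ∉ Q(√269), so x^2 - 94 stays irreducible over Q(√269) and [Q(√269, √94) : Q(√269)] = 2. By the tower law, [Q(√269, √94) : Q] = 2 · 2 = 4.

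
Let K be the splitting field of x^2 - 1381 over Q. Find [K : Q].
[K : Q] = 2

f(x) = x^2 - 1381 factors as (x - √1381)(x + √1381). The splitting field is K = Q(√1381). Since 1381 is squarefree and > 1, it is not a perfect square, so x^2 - 1381 is irreducible over Q and [Q(√1381) : Q] = 2. Hence [K : Q] = 2.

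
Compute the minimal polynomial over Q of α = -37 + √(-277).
m_α(x) = x^2 + 74x + 1646

From α + 37 = √(-277), squaring gives (α + 37)^2 = -277, i.e. α^2 + 74α + 1369 = -277, so α^2 + 74α + 1646 = 0. The discriminant of x^2 + 74x + 1646 is (74)^2 - 4·(1646) = 5476 - 6584 = -1108, and 4·(-277) is not a perfect square in Q since -277 is squarefree and ≠ 1. Hence x^2 + 74x + 1646 is irreducible over Q and is the minimal polynomial of α.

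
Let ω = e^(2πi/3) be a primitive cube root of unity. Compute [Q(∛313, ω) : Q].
[Q(∛313, ω) : Q] = 6

[Q(∛313):Q] = 3 (min poly x^3 - 313, irreducible since 313 is not a perfect cube). [Q(ω):Q] = 2 (min poly x^2 + x + 1). Since Q(∛313) ⊂ R and ω ∉ R, we have ω ∉ Q(∛313), so x^2 + x + 1 remains irreducible over Q(∛313) and [Q(∛313, ω) : Q(∛313)] = 2. By the tower law, [Q(∛313, ω) : Q] = 3 · 2 = 6. (In fact Q(∛313, ω) is the splitting field of x^3 - 313 over Q.)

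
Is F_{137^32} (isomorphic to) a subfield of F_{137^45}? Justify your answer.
No: F_{137^32} is not a subfield of F_{137^45}

F_{p^m} embeds in F_{p^n} iff m | n. Here 32 ∤ 45 (since 45 = 1·32 + 13 with remainder 13 ≠ 0), so F_{137^32} is not a subfield of F_{137^45}. Equivalently: if it were, the tower law would give 32 = [F_{137^32}:F_137] dividing [F_{137^45}:F_137] = 45, contradiction.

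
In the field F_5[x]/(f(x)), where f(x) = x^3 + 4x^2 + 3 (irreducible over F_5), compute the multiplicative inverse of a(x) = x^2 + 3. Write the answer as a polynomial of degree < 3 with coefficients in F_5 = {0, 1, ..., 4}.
a(x)^(-1) ≡ 4x^2 + 4x (mod f(x))

Since f is irreducible over F_5, F_5[x]/(f) is a field and a(x) ≠ 0 has an inverse. Apply the extended Euclidean algorithm to f(x) and a(x) in F_5[x]: f(x) = (x + 4)·a(x) + (2x + 1);  a(x) = (3x + 1)·(2x + 1) + (2). The last nonzero remainder is the constant 2 = gcd(f, a) in F_5. Back-substituting through the division chain expresses 2 = s(x)·a(x) + t(x)·f(x) with s(x) ≡ 3x^2 + 3x (mod f), so (3x^2 + 3x)·a(x) ≡ 2 (mod f). Multiplying by 2^(-1) ≡ 3 in F_5 gives a(x)^(-1) ≡ 3·(3x^2 + 3x) ≡ 4x^2 + 4x (mod f). Check: (x^2 + 3)·(4x^2 + 4x) = 4x^4 + 4x^3 + 2x^2 + 2x ≡ 1 (mod x^3 + 4x^2 + 3).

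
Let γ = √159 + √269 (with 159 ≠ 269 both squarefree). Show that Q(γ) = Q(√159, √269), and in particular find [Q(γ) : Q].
[Q(γ) : Q] = 4 (equivalently, Q(γ) = Q(√159, √269))

Obviously Q(γ) ⊆ Q(√159, √269), and [Q(√159, √269):Q] = 4 (since 159, 269 are distinct squarefree integers > 1 with 42771 not a perfect square). To show equality we compute the minimal polynomial of γ. From γ = √159 + √269: γ^2 = 159 + 2√(42771) + 269 = 428 + 2√(42771), so γ^2 - 428 = 2√(42771); squaring, (γ^2 - 428)^2 = 4·42771, i.e. γ^4 - 856γ^2 + 183184 - 171084 = 0, i.e. γ^4 - 856γ^2 + 12100 = 0. So γ is a root of x^4 - 856x^2 + 12100. This polynomial is irreducible over Q: it has no rational root (each ±√159 ± √269 is irrational), and any factorization into two quadratics over Q would force √(42771) ∈ Q (pairing opposite roots) or √159, √269 ∈ Q (other pairings), all impossible. Hence [Q(γ):Q] = 4 = [Q(√159, √269):Q], so Q(γ) = Q(√159, √269).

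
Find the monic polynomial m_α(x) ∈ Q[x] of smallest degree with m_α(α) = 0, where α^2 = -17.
m_α(x) = x^2 + 17

α satisfies α^2 + 17 = 0, so x^2 + 17 annihilates α. Since d = -17 is squarefree and ≠ 1, it is not a perfect square in Q, so x^2 + 17 has no rational root and is therefore irreducible over Q (a degree-2 polynomial over a field is irreducible iff it has no root). Hence m_α(x) = x^2 + 17.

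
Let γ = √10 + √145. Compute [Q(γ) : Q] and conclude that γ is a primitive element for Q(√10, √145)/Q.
[Q(γ) : Q] = 4 (equivalently, Q(γ) = Q(√10, √145))

Obviously Q(γ) ⊆ Q(√10, √145), and [Q(√10, √145):Q] = 4 (since 10, 145 are distinct squarefree integers > 1 with 1450 not a perfect square). To show equality we compute the minimal polynomial of γ. From γ = √10 + √145: γ^2 = 10 + 2√(1450) + 145 = 155 + 2√(1450), so γ^2 - 155 = 2√(1450); squaring, (γ^2 - 155)^2 = 4·1450, i.e. γ^4 - 310γ^2 + 24025 - 5800 = 0, i.e. γ^4 - 310γ^2 + 18225 = 0. So γ is a root of x^4 - 310x^2 + 18225. This polynomial is irreducible over Q: it has no rational root (each ±√10 ± √145 is irrational), and any factorization into two quadratics over Q would force √(1450) ∈ Q (pairing opposite roots) or √10, √145 ∈ Q (other pairings), all impossible. Hence [Q(γ):Q] = 4 = [Q(√10, √145):Q], so Q(γ) = Q(√10, √145).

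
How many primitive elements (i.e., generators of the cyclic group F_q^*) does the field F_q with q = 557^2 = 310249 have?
There are φ(310248) = 99360 primitive elements

F_q^* is cyclic of order q - 1 = 310248. A cyclic group of order m has exactly φ(m) generators. Here m = 310248 = 2^3 · 3^2 · 31 · 139, so the number of primitive elements is φ(310248) = 99360.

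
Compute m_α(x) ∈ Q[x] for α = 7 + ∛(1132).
m_α(x) = x^3 - 21x^2 + 147x - 1475

Set β = α - 7 = ∛(1132), so β^3 = 1132. Then (α - 7)^3 - 1132 = 0, i.e. α is a root of g(x) = (x - 7)^3 - 1132 = x^3 - 21x^2 + 147x - 1475. Since g(x) = h(x - 7) where h(x) = x^3 - 1132, and h is irreducible over Q (because 1132 is not a perfect cube, so h has no rational root, and a monic cubic with no rational root is irreducible), g is also irreducible (irreducibility is preserved under the substitution x → x - 7). Hence m_α(x) = x^3 - 21x^2 + 147x - 1475.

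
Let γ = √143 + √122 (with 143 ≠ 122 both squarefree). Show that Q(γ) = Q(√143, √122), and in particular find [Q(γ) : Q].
[Q(γ) : Q] = 4 (equivalently, Q(γ) = Q(√143, √122))

Obviously Q(γ) ⊆ Q(√143, √122), and [Q(√143, √122):Q] = 4 (since 143, 122 are distinct squarefree integers > 1 with 17446 not a perfect square). To show equality we compute the minimal polynomial of γ. From γ = √143 + √122: γ^2 = 143 + 2√(17446) + 122 = 265 + 2√(17446), so γ^2 - 265 = 2√(17446); squaring, (γ^2 - 265)^2 = 4·17446, i.e. γ^4 - 530γ^2 + 70225 - 69784 = 0, i.e. γ^4 - 530γ^2 + 441 = 0. So γ is a root of x^4 - 530x^2 + 441. This polynomial is irreducible over Q: it has no rational root (each ±√143 ± √122 is irrational), and any factorization into two quadratics over Q would force √(17446) ∈ Q (pairing opposite roots) or √143, √122 ∈ Q (other pairings), all impossible. Hence [Q(γ):Q] = 4 = [Q(√143, √122):Q], so Q(γ) = Q(√143, √122).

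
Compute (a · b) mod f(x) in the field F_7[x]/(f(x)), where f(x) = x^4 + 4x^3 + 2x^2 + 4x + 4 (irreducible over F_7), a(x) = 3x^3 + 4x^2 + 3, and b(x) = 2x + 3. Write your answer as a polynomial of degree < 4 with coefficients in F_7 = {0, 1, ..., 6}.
a · b ≡ 3x + 6 (mod f(x))

Multiply in F_7[x]: a(x)·b(x) = (3x^3 + 4x^2 + 3)·(2x + 3) = 6x^4 + 3x^3 + 5x^2 + 6x + 2. This has degree ≥ 4, so divide by f(x) over F_7: 6x^4 + 3x^3 + 5x^2 + 6x + 2 = (6)·(x^4 + 4x^3 + 2x^2 + 4x + 4) + (3x + 6). Hence a·b ≡ 3x + 6 (mod f). (F_7[x]/(f) is a field with 7^4 = 2401 elements since f is irreducible of degree 4.)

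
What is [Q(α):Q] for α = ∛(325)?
[Q(α):Q] = 3

The minimal polynomial of α is x^3 - 325, irreducible over Q since 325 is not a perfect cube (so x^3 - 325 has no rational root). Hence [Q(α):Q] = deg(m_α) = 3.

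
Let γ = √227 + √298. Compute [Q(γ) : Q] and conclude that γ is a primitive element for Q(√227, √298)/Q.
[Q(γ) : Q] = 4 (equivalently, Q(γ) = Q(√227, √298))

Obviously Q(γ) ⊆ Q(√227, √298), and [Q(√227, √298):Q] = 4 (since 227, 298 are distinct squarefree integers > 1 with 67646 not a perfect square). To show equality we compute the minimal polynomial of γ. From γ = √227 + √298: γ^2 = 227 + 2√(67646) + 298 = 525 + 2√(67646), so γ^2 - 525 = 2√(67646); squaring, (γ^2 - 525)^2 = 4·67646, i.e. γ^4 - 1050γ^2 + 275625 - 270584 = 0, i.e. γ^4 - 1050γ^2 + 5041 = 0. So γ is a root of x^4 - 1050x^2 + 5041. This polynomial is irreducible over Q: it has no rational root (each ±√227 ± √298 is irrational), and any factorization into two quadratics over Q would force √(67646) ∈ Q (pairing opposite roots) or √227, √298 ∈ Q (other pairings), all impossible. Hence [Q(γ):Q] = 4 = [Q(√227, √298):Q], so Q(γ) = Q(√227, √298).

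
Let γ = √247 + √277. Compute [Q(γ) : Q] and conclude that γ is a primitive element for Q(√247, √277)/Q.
[Q(γ) : Q] = 4 (equivalently, Q(γ) = Q(√247, √277))

Obviously Q(γ) ⊆ Q(√247, √277), and [Q(√247, √277):Q] = 4 (since 247, 277 are distinct squarefree integers > 1 with 68419 not a perfect square). To show equality we compute the minimal polynomial of γ. From γ = √247 + √277: γ^2 = 247 + 2√(68419) + 277 = 524 + 2√(68419), so γ^2 - 524 = 2√(68419); squaring, (γ^2 - 524)^2 = 4·68419, i.e. γ^4 - 1048γ^2 + 274576 - 273676 = 0, i.e. γ^4 - 1048γ^2 + 900 = 0. So γ is a root of x^4 - 1048x^2 + 900. This polynomial is irreducible over Q: it has no rational root (each ±√247 ± √277 is irrational), and any factorization into two quadratics over Q would force √(68419) ∈ Q (pairing opposite roots) or √247, √277 ∈ Q (other pairings), all impossible. Hence [Q(γ):Q] = 4 = [Q(√247, √277):Q], so Q(γ) = Q(√247, √277).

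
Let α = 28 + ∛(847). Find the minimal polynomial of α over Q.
m_α(x) = x^3 - 84x^2 + 2352x - 22799

Set β = α - 28 = ∛(847), so β^3 = 847. Then (α - 28)^3 - 847 = 0, i.e. α is a root of g(x) = (x - 28)^3 - 847 = x^3 - 84x^2 + 2352x - 22799. Since g(x) = h(x - 28) where h(x) = x^3 - 847, and h is irreducible over Q (because 847 is not a perfect cube, so h has no rational root, and a monic cubic with no rational root is irreducible), g is also irreducible (irreducibility is preserved under the substitution x → x - 28). Hence m_α(x) = x^3 - 84x^2 + 2352x - 22799.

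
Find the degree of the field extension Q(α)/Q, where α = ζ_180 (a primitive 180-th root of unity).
[Q(α):Q] = 48

The minimal polynomial of ζ_180 over Q is the 180-th cyclotomic polynomial Φ_180(x), which is irreducible over Q and has degree φ(180) = 48. Hence [Q(α):Q] = φ(180) = 48.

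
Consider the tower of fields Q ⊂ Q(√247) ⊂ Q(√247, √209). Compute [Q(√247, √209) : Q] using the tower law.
[Q(√247, √209) : Q] = 4

[Q(√247):Q] = 2 (min poly x^2 - 247, irreducible since 247 is squarefree > 1). For the top step, suppose √209 ∈ Q(√247), say √209 = c + d√247 with c, d ∈ Q. Squaring: 209 = c^2 + 247d^2 + 2cd√247. Since √247 ∉ Q this forces 2cd = 0. If d = 0 then √209 = c ∈ Q, contradicting 209 squarefree > 1. If c = 0 then 209 = 247d^2, so 247·209 = (247d)^2 is a perfect square in Q — but 247·209 = 51623 is not a perfect square (since 247 and 209 are distinct squarefree integers). Contradiction. Hence √209 ∉ Q(√247), so x^2 - 209 stays irreducible over Q(√247) and [Q(√247, √209) : Q(√247)] = 2. By the tower law, [Q(√247, √209) : Q] = 2 · 2 = 4.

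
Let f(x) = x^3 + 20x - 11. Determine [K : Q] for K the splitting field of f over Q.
[K : Q] = 6

By the rational root test, any rational root of the monic integer polynomial f(x) = x^3 + 20x - 11 must be an integer dividing the constant term -11, i.e. one of ±{1, 11}. Evaluating: f(1) = 10, f(-1) = -32, f(11) = 1540, f(-11) = -1562; none is 0, so f has no rational root and is therefore irreducible over Q (a cubic with no linear factor over a field is irreducible). For an irreducible cubic, the Galois group is A_3 or S_3 according as the discriminant disc(f) = -4a^3 - 27b^2 = -4·(20)^3 - 27·(-11)^2 = -35267 is or is not a square in Q. Here disc(f) = -35267 is not a perfect square in Q, so the Galois group of f over Q is not contained in A_3 and must be all of S_3. The splitting field has degree |S_3| = 6 over Q, so [K : Q] = 6.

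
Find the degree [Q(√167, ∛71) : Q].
[Q(√167, ∛71) : Q] = 6

Let L = Q(√167, ∛71). Since Q(√167) ⊂ L and [Q(√167):Q] = 2, the tower law gives 2 | [L:Q]. Likewise Q(∛71) ⊂ L with [Q(∛71):Q] = 3 (because 71 is not a perfect cube), so 3 | [L:Q]. As gcd(2,3) = 1, [L:Q] is divisible by 6. Conversely L is generated over Q by √167 and ∛71, so [L:Q] ≤ 2·3 = 6. Therefore [Q(√167, ∛71) : Q] = 6.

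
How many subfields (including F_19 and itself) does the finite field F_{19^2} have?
F_{19^2} has 2 subfields

The subfields of F_{p^n} are exactly the fields F_{p^d} for d | n (each is the fixed field of the unique index-d subgroup of Gal(F_{p^n}/F_p) ≅ Z/nZ). The divisors of n = 2 are {1, 2}, giving 2 subfields: F_{19^1}, F_{19^2}.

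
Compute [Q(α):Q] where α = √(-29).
[Q(α):Q] = 2

[Q(α):Q] equals the degree of the minimal polynomial of α. Here α^2 = -29 and x^2 + 29 is irreducible (d = -29 is squarefree, ≠ 1, hence not a square), so deg(m_α) = 2. Thus [Q(α):Q] = 2.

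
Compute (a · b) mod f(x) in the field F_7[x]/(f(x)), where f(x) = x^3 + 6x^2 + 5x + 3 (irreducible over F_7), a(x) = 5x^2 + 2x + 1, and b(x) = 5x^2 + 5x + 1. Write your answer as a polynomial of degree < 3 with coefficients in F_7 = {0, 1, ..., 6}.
a · b ≡ 4x^2 + 3x + 3 (mod f(x))

Multiply in F_7[x]: a(x)·b(x) = (5x^2 + 2x + 1)·(5x^2 + 5x + 1) = 4x^4 + 6x^2 + 1. This has degree ≥ 3, so divide by f(x) over F_7: 4x^4 + 6x^2 + 1 = (4x + 4)·(x^3 + 6x^2 + 5x + 3) + (4x^2 + 3x + 3). Hence a·b ≡ 4x^2 + 3x + 3 (mod f). (F_7[x]/(f) is a field with 7^3 = 343 elements since f is irreducible of degree 3.)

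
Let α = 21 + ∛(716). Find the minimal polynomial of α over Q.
m_α(x) = x^3 - 63x^2 + 1323x - 9977

Set β = α - 21 = ∛(716), so β^3 = 716. Then (α - 21)^3 - 716 = 0, i.e. α is a root of g(x) = (x - 21)^3 - 716 = x^3 - 63x^2 + 1323x - 9977. Since g(x) = h(x - 21) where h(x) = x^3 - 716, and h is irreducible over Q (because 716 is not a perfect cube, so h has no rational root, and a monic cubic with no rational root is irreducible), g is also irreducible (irreducibility is preserved under the substitution x → x - 21). Hence m_α(x) = x^3 - 63x^2 + 1323x - 9977.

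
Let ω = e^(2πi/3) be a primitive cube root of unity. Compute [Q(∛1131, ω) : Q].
[Q(∛1131, ω) : Q] = 6

[Q(∛1131):Q] = 3 (min poly x^3 - 1131, irreducible since 1131 is not a perfect cube). [Q(ω):Q] = 2 (min poly x^2 + x + 1). Since Q(∛1131) ⊂ R and ω ∉ R, we have ω ∉ Q(∛1131), so x^2 + x + 1 remains irreducible over Q(∛1131) and [Q(∛1131, ω) : Q(∛1131)] = 2. By the tower law, [Q(∛1131, ω) : Q] = 3 · 2 = 6. (In fact Q(∛1131, ω) is the splitting field of x^3 - 1131 over Q.)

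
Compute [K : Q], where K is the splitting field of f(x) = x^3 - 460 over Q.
[K : Q] = 6

The roots of x^3 - 460 are ∛460, ω∛460, ω^2∛460 where ω = e^(2πi/3) is a primitive cube root of unity, so K = Q(∛460, ω). Now [Q(∛460):Q] = 3 (since 460 is not a perfect cube, x^3 - 460 is irreducible) and [Q(ω):Q] = 2. Both 2 and 3 divide [K:Q], and [K:Q] ≤ 3·2 = 6, so [K:Q] = 6. (Equivalently: Q(∛460) ⊂ R but ω ∉ R, so [K : Q(∛460)] = 2.)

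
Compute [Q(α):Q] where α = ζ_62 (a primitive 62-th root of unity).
[Q(α):Q] = 30

The minimal polynomial of ζ_62 over Q is the 62-th cyclotomic polynomial Φ_62(x), which is irreducible over Q and has degree φ(62) = 30. Hence [Q(α):Q] = φ(62) = 30.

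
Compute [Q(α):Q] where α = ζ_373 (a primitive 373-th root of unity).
[Q(α):Q] = 372

The minimal polynomial of ζ_373 over Q is the 373-th cyclotomic polynomial Φ_373(x), which is irreducible over Q and has degree φ(373) = 372. Hence [Q(α):Q] = φ(373) = 372.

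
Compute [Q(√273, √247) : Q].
[Q(√273, √247) : Q] = 4

[Q(√273):Q] = 2 (min poly x^2 - 273, irreducible since 273 is squarefree > 1). For the top step, suppose √247 ∈ Q(√273), say √247 = c + d√273 with c, d ∈ Q. Squaring: 247 = c^2 + 273d^2 + 2cd√273. Since √273 ∉ Q this forces 2cd = 0. If d = 0 then √247 = c ∈ Q, contradicting 247 squarefree > 1. If c = 0 then 247 = 273d^2, so 273·247 = (273d)^2 is a perfect square in Q — but 273·247 = 67431 is not a perfect square (since 273 and 247 are distinct squarefree integers). Contradiction. Hence √247 ∉ Q(√273), so x^2 - 247 stays irreducible over Q(√273) and [Q(√273, √247) : Q(√273)] = 2. By the tower law, [Q(√273, √247) : Q] = 2 · 2 = 4.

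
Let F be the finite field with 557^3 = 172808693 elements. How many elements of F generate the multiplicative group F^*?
There are φ(172808692) = 73516464 primitive elements

F_q^* is cyclic of order q - 1 = 172808692. A cyclic group of order m has exactly φ(m) generators. Here m = 172808692 = 2^2 · 7^2 · 139 · 6343, so the number of primitive elements is φ(172808692) = 73516464.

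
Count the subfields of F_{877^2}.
F_{877^2} has 2 subfields

The subfields of F_{p^n} are exactly the fields F_{p^d} for d | n (each is the fixed field of the unique index-d subgroup of Gal(F_{p^n}/F_p) ≅ Z/nZ). The divisors of n = 2 are {1, 2}, giving 2 subfields: F_{877^1}, F_{877^2}.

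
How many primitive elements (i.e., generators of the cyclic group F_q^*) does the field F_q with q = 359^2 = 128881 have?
There are φ(128880) = 34176 primitive elements

F_q^* is cyclic of order q - 1 = 128880. A cyclic group of order m has exactly φ(m) generators. Here m = 128880 = 2^4 · 3^2 · 5 · 179, so the number of primitive elements is φ(128880) = 34176.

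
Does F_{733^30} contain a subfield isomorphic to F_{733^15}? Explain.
Yes: F_{733^15} is a subfield of F_{733^30}

F_{p^m} embeds in F_{p^n} iff m | n (since F_{p^n} is the splitting field of x^(p^n) - x, and F_{p^m} ⊂ F_{p^n} forces p^n to be a power of p^m, i.e. m | n; conversely if m | n then every root of x^(p^m) - x is a root of x^(p^n) - x). Here 15 | 30 (since 30 = 2·15), so F_{733^15} is a subfield of F_{733^30}, and [F_{733^30} : F_{733^15}] = 30/15 = 2.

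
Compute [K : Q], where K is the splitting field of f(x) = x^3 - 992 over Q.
[K : Q] = 6

The roots of x^3 - 992 are ∛992, ω∛992, ω^2∛992 where ω = e^(2πi/3) is a primitive cube root of unity, so K = Q(∛992, ω). Now [Q(∛992):Q] = 3 (since 992 is not a perfect cube, x^3 - 992 is irreducible) and [Q(ω):Q] = 2. Both 2 and 3 divide [K:Q], and [K:Q] ≤ 3·2 = 6, so [K:Q] = 6. (Equivalently: Q(∛992) ⊂ R but ω ∉ R, so [K : Q(∛992)] = 2.)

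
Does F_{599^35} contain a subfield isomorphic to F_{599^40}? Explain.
No: F_{599^40} is not a subfield of F_{599^35}

F_{p^m} embeds in F_{p^n} iff m | n. Here 40 ∤ 35 (since 35 = 0·40 + 35 with remainder 35 ≠ 0), so F_{599^40} is not a subfield of F_{599^35}. Equivalently: if it were, the tower law would give 40 = [F_{599^40}:F_599] dividing [F_{599^35}:F_599] = 35, contradiction.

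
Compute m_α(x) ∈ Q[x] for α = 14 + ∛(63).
m_α(x) = x^3 - 42x^2 + 588x - 2807

Set β = α - 14 = ∛(63), so β^3 = 63. Then (α - 14)^3 - 63 = 0, i.e. α is a root of g(x) = (x - 14)^3 - 63 = x^3 - 42x^2 + 588x - 2807. Since g(x) = h(x - 14) where h(x) = x^3 - 63, and h is irreducible over Q (because 63 is not a perfect cube, so h has no rational root, and a monic cubic with no rational root is irreducible), g is also irreducible (irreducibility is preserved under the substitution x → x - 14). Hence m_α(x) = x^3 - 42x^2 + 588x - 2807.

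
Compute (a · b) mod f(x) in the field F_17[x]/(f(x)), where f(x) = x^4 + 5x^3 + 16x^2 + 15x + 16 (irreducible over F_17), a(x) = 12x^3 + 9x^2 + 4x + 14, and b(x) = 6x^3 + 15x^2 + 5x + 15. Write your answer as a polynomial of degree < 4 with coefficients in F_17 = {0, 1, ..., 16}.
a · b ≡ 15x^3 + x^2 + 10x + 9 (mod f(x))

Multiply in F_17[x]: a(x)·b(x) = (12x^3 + 9x^2 + 4x + 14)·(6x^3 + 15x^2 + 5x + 15) = 4x^6 + 13x^5 + 15x^4 + 12x^3 + 8x^2 + 11x + 6. This has degree ≥ 4, so divide by f(x) over F_17: 4x^6 + 13x^5 + 15x^4 + 12x^3 + 8x^2 + 11x + 6 = (4x^2 + 10x + 3)·(x^4 + 5x^3 + 16x^2 + 15x + 16) + (15x^3 + x^2 + 10x + 9). Hence a·b ≡ 15x^3 + x^2 + 10x + 9 (mod f). (F_17[x]/(f) is a field with 17^4 = 83521 elements since f is irreducible of degree 4.)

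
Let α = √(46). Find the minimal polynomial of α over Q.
m_α(x) = x^2 - 46

α satisfies α^2 - 46 = 0, so x^2 - 46 annihilates α. Since d = 46 is squarefree and ≠ 1, it is not a perfect square in Q, so x^2 - 46 has no rational root and is therefore irreducible over Q (a degree-2 polynomial over a field is irreducible iff it has no root). Hence m_α(x) = x^2 - 46.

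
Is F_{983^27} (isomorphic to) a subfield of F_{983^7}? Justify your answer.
No: F_{983^27} is not a subfield of F_{983^7}

F_{p^m} embeds in F_{p^n} iff m | n. Here 27 ∤ 7 (since 7 = 0·27 + 7 with remainder 7 ≠ 0), so F_{983^27} is not a subfield of F_{983^7}. Equivalently: if it were, the tower law would give 27 = [F_{983^27}:F_983] dividing [F_{983^7}:F_983] = 7, contradiction.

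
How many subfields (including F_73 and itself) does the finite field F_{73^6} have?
F_{73^6} has 4 subfields

The subfields of F_{p^n} are exactly the fields F_{p^d} for d | n (each is the fixed field of the unique index-d subgroup of Gal(F_{p^n}/F_p) ≅ Z/nZ). The divisors of n = 6 are {1, 2, 3, 6}, giving 4 subfields: F_{73^1}, F_{73^2}, F_{73^3}, F_{73^6}.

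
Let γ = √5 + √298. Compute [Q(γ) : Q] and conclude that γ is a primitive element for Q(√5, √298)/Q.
[Q(γ) : Q] = 4 (equivalently, Q(γ) = Q(√5, √298))

Obviously Q(γ) ⊆ Q(√5, √298), and [Q(√5, √298):Q] = 4 (since 5, 298 are distinct squarefree integers > 1 with 1490 not a perfect square). To show equality we compute the minimal polynomial of γ. From γ = √5 + √298: γ^2 = 5 + 2√(1490) + 298 = 303 + 2√(1490), so γ^2 - 303 = 2√(1490); squaring, (γ^2 - 303)^2 = 4·1490, i.e. γ^4 - 606γ^2 + 91809 - 5960 = 0, i.e. γ^4 - 606γ^2 + 85849 = 0. So γ is a root of x^4 - 606x^2 + 85849. This polynomial is irreducible over Q: it has no rational root (each ±√5 ± √298 is irrational), and any factorization into two quadratics over Q would force √(1490) ∈ Q (pairing opposite roots) or √5, √298 ∈ Q (other pairings), all impossible. Hence [Q(γ):Q] = 4 = [Q(√5, √298):Q], so Q(γ) = Q(√5, √298).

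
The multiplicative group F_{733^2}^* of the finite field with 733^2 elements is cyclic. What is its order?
|F_{733^2}^*| = 537288

F_{733^2} has 733^2 = 537289 elements; its multiplicative group consists of all nonzero elements, so |F_{733^2}^*| = 537289 - 1 = 537288. (It is cyclic since any finite subgroup of the multiplicative group of a field is cyclic.)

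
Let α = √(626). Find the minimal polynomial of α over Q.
m_α(x) = x^2 - 626

α satisfies α^2 - 626 = 0, so x^2 - 626 annihilates α. Since d = 626 is squarefree and ≠ 1, it is not a perfect square in Q, so x^2 - 626 has no rational root and is therefore irreducible over Q (a degree-2 polynomial over a field is irreducible iff it has no root). Hence m_α(x) = x^2 - 626.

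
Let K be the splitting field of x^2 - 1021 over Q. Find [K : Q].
[K : Q] = 2

f(x) = x^2 - 1021 factors as (x - √1021)(x + √1021). The splitting field is K = Q(√1021). Since 1021 is squarefree and > 1, it is not a perfect square, so x^2 - 1021 is irreducible over Q and [Q(√1021) : Q] = 2. Hence [K : Q] = 2.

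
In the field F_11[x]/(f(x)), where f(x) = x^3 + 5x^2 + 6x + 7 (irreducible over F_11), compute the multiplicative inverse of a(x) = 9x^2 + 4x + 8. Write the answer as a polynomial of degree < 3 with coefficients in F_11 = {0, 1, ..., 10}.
a(x)^(-1) ≡ 3x^2 + x + 9 (mod f(x))

Since f is irreducible over F_11, F_11[x]/(f) is a field and a(x) ≠ 0 has an inverse. Apply the extended Euclidean algorithm to f(x) and a(x) in F_11[x]: f(x) = (5x + 2)·a(x) + (2x + 2);  a(x) = (10x + 3)·(2x + 2) + (2). The last nonzero remainder is the constant 2 = gcd(f, a) in F_11. Back-substituting through the division chain expresses 2 = s(x)·a(x) + t(x)·f(x) with s(x) ≡ 6x^2 + 2x + 7 (mod f), so (6x^2 + 2x + 7)·a(x) ≡ 2 (mod f). Multiplying by 2^(-1) ≡ 6 in F_11 gives a(x)^(-1) ≡ 6·(6x^2 + 2x + 7) ≡ 3x^2 + x + 9 (mod f). Check: (9x^2 + 4x + 8)·(3x^2 + x + 9) = 5x^4 + 10x^3 + 10x^2 + 6 ≡ 1 (mod x^3 + 5x^2 + 6x + 7).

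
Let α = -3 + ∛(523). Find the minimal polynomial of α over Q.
m_α(x) = x^3 + 9x^2 + 27x - 496

Set β = α + 3 = ∛(523), so β^3 = 523. Then (α + 3)^3 - 523 = 0, i.e. α is a root of g(x) = (x + 3)^3 - 523 = x^3 + 9x^2 + 27x - 496. Since g(x) = h(x + 3) where h(x) = x^3 - 523, and h is irreducible over Q (because 523 is not a perfect cube, so h has no rational root, and a monic cubic with no rational root is irreducible), g is also irreducible (irreducibility is preserved under the substitution x → x + 3). Hence m_α(x) = x^3 + 9x^2 + 27x - 496.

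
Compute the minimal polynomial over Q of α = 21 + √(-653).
m_α(x) = x^2 - 42x + 1094

From α - 21 = √(-653), squaring gives (α - 21)^2 = -653, i.e. α^2 - 42α + 441 = -653, so α^2 - 42α + 1094 = 0. The discriminant of x^2 - 42x + 1094 is (-42)^2 - 4·(1094) = 1764 - 4376 = -2612, and 4·(-653) is not a perfect square in Q since -653 is squarefree and ≠ 1. Hence x^2 - 42x + 1094 is irreducible over Q and is the minimal polynomial of α.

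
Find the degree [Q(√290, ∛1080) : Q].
[Q(√290, ∛1080) : Q] = 6

Let L = Q(√290, ∛1080). Since Q(√290) ⊂ L and [Q(√290):Q] = 2, the tower law gives 2 | [L:Q]. Likewise Q(∛1080) ⊂ L with [Q(∛1080):Q] = 3 (because 1080 is not a perfect cube), so 3 | [L:Q]. As gcd(2,3) = 1, [L:Q] is divisible by 6. Conversely L is generated over Q by √290 and ∛1080, so [L:Q] ≤ 2·3 = 6. Therefore [Q(√290, ∛1080) : Q] = 6.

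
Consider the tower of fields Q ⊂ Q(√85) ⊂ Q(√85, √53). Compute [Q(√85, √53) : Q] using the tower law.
[Q(√85, √53) : Q] = 4

[Q(√85):Q] = 2 (min poly x^2 - 85, irreducible since 85 is squarefree > 1). For the top step, suppose √53 ∈ Q(√85), say √53 = c + d√85 with c, d ∈ Q. Squaring: 53 = c^2 + 85d^2 + 2cd√85. Since √85 ∉ Q this forces 2cd = 0. If d = 0 then √53 = c ∈ Q, contradicting 53 squarefree > 1. If c = 0 then 53 = 85d^2, so 85·53 = (85d)^2 is a perfect square in Q — but 85·53 = 4505 is not a perfect square (since 85 and 53 are distinct squarefree integers). Contradiction. Hence √53 ∉ Q(√85), so x^2 - 53 stays irreducible over Q(√85) and [Q(√85, √53) : Q(√85)] = 2. By the tower law, [Q(√85, √53) : Q] = 2 · 2 = 4.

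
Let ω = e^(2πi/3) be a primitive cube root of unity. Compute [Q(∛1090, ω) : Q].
[Q(∛1090, ω) : Q] = 6

[Q(∛1090):Q] = 3 (min poly x^3 - 1090, irreducible since 1090 is not a perfect cube). [Q(ω):Q] = 2 (min poly x^2 + x + 1). Since Q(∛1090) ⊂ R and ω ∉ R, we have ω ∉ Q(∛1090), so x^2 + x + 1 remains irreducible over Q(∛1090) and [Q(∛1090, ω) : Q(∛1090)] = 2. By the tower law, [Q(∛1090, ω) : Q] = 3 · 2 = 6. (In fact Q(∛1090, ω) is the splitting field of x^3 - 1090 over Q.)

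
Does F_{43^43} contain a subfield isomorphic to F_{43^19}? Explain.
No: F_{43^19} is not a subfield of F_{43^43}

F_{p^m} embeds in F_{p^n} iff m | n. Here 19 ∤ 43 (since 43 = 2·19 + 5 with remainder 5 ≠ 0), so F_{43^19} is not a subfield of F_{43^43}. Equivalently: if it were, the tower law would give 19 = [F_{43^19}:F_43] dividing [F_{43^43}:F_43] = 43, contradiction.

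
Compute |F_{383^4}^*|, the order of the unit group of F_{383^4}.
|F_{383^4}^*| = 21517662720

F_{383^4} has 383^4 = 21517662721 elements; its multiplicative group consists of all nonzero elements, so |F_{383^4}^*| = 21517662721 - 1 = 21517662720. (It is cyclic since any finite subgroup of the multiplicative group of a field is cyclic.)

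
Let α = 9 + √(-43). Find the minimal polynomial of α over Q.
m_α(x) = x^2 - 18x + 124

From α - 9 = √(-43), squaring gives (α - 9)^2 = -43, i.e. α^2 - 18α + 81 = -43, so α^2 - 18α + 124 = 0. The discriminant of x^2 - 18x + 124 is (-18)^2 - 4·(124) = 324 - 496 = -172, and 4·(-43) is not a perfect square in Q since -43 is squarefree and ≠ 1. Hence x^2 - 18x + 124 is irreducible over Q and is the minimal polynomial of α.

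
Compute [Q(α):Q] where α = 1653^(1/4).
[Q(α):Q] = 4

α is a root of x^4 - 1653. By Eisenstein's criterion at the prime p = 3 (which divides the constant term 1653 but p^2 = 9 does not, since 1653 is squarefree), x^4 - 1653 is irreducible over Q. Hence [Q(α):Q] = 4.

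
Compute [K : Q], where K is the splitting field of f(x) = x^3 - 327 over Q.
[K : Q] = 6

The roots of x^3 - 327 are ∛327, ω∛327, ω^2∛327 where ω = e^(2πi/3) is a primitive cube root of unity, so K = Q(∛327, ω). Now [Q(∛327):Q] = 3 (since 327 is not a perfect cube, x^3 - 327 is irreducible) and [Q(ω):Q] = 2. Both 2 and 3 divide [K:Q], and [K:Q] ≤ 3·2 = 6, so [K:Q] = 6. (Equivalently: Q(∛327) ⊂ R but ω ∉ R, so [K : Q(∛327)] = 2.)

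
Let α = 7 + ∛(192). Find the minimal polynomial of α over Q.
m_α(x) = x^3 - 21x^2 + 147x - 535

Set β = α - 7 = ∛(192), so β^3 = 192. Then (α - 7)^3 - 192 = 0, i.e. α is a root of g(x) = (x - 7)^3 - 192 = x^3 - 21x^2 + 147x - 535. Since g(x) = h(x - 7) where h(x) = x^3 - 192, and h is irreducible over Q (because 192 is not a perfect cube, so h has no rational root, and a monic cubic with no rational root is irreducible), g is also irreducible (irreducibility is preserved under the substitution x → x - 7). Hence m_α(x) = x^3 - 21x^2 + 147x - 535.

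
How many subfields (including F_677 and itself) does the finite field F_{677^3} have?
F_{677^3} has 2 subfields

The subfields of F_{p^n} are exactly the fields F_{p^d} for d | n (each is the fixed field of the unique index-d subgroup of Gal(F_{p^n}/F_p) ≅ Z/nZ). The divisors of n = 3 are {1, 3}, giving 2 subfields: F_{677^1}, F_{677^3}.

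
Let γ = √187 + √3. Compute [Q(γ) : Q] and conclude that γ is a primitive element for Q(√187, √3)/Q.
[Q(γ) : Q] = 4 (equivalently, Q(γ) = Q(√187, √3))

Obviously Q(γ) ⊆ Q(√187, √3), and [Q(√187, √3):Q] = 4 (since 187, 3 are distinct squarefree integers > 1 with 561 not a perfect square). To show equality we compute the minimal polynomial of γ. From γ = √187 + √3: γ^2 = 187 + 2√(561) + 3 = 190 + 2√(561), so γ^2 - 190 = 2√(561); squaring, (γ^2 - 190)^2 = 4·561, i.e. γ^4 - 380γ^2 + 36100 - 2244 = 0, i.e. γ^4 - 380γ^2 + 33856 = 0. So γ is a root of x^4 - 380x^2 + 33856. This polynomial is irreducible over Q: it has no rational root (each ±√187 ± √3 is irrational), and any factorization into two quadratics over Q would force √(561) ∈ Q (pairing opposite roots) or √187, √3 ∈ Q (other pairings), all impossible. Hence [Q(γ):Q] = 4 = [Q(√187, √3):Q], so Q(γ) = Q(√187, √3).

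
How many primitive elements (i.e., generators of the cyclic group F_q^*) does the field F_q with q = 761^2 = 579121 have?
There are φ(579120) = 145152 primitive elements

F_q^* is cyclic of order q - 1 = 579120. A cyclic group of order m has exactly φ(m) generators. Here m = 579120 = 2^4 · 3 · 5 · 19 · 127, so the number of primitive elements is φ(579120) = 145152.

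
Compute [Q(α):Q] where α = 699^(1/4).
[Q(α):Q] = 4

α is a root of x^4 - 699. By Eisenstein's criterion at the prime p = 3 (which divides the constant term 699 but p^2 = 9 does not, since 699 is squarefree), x^4 - 699 is irreducible over Q. Hence [Q(α):Q] = 4.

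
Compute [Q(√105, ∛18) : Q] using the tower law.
[Q(√105, ∛18) : Q] = 6

Let L = Q(√105, ∛18). Since Q(√105) ⊂ L and [Q(√105):Q] = 2, the tower law gives 2 | [L:Q]. Likewise Q(∛18) ⊂ L with [Q(∛18):Q] = 3 (because 18 is not a perfect cube), so 3 | [L:Q]. As gcd(2,3) = 1, [L:Q] is divisible by 6. Conversely L is generated over Q by √105 and ∛18, so [L:Q] ≤ 2·3 = 6. Therefore [Q(√105, ∛18) : Q] = 6.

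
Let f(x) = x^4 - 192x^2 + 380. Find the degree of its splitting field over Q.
[K : Q] = 4

Solving the quadratic in x^2: x^2 = (192 ± √(192^2 - 4·380))/2 = (192 ± √35344)/2 = (192 ± 188)/2, giving x^2 = 190 or x^2 = 2. So f(x) = (x^2 - 190)(x^2 - 2) and the roots of f are ±√190, ±√2. Hence the splitting field is K = Q(√190, √2). Since 190 and 2 are distinct squarefree integers > 1, their product 380 is not a perfect square, so √2 ∉ Q(√190). By the tower law [K:Q] = [Q(√190,√2):Q(√190)] · [Q(√190):Q] = 2 · 2 = 4.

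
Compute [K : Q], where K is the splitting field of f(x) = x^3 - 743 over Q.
[K : Q] = 6

The roots of x^3 - 743 are ∛743, ω∛743, ω^2∛743 where ω = e^(2πi/3) is a primitive cube root of unity, so K = Q(∛743, ω). Now [Q(∛743):Q] = 3 (since 743 is not a perfect cube, x^3 - 743 is irreducible) and [Q(ω):Q] = 2. Both 2 and 3 divide [K:Q], and [K:Q] ≤ 3·2 = 6, so [K:Q] = 6. (Equivalently: Q(∛743) ⊂ R but ω ∉ R, so [K : Q(∛743)] = 2.)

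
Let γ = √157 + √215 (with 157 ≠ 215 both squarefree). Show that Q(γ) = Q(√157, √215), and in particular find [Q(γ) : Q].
[Q(γ) : Q] = 4 (equivalently, Q(γ) = Q(√157, √215))

Obviously Q(γ) ⊆ Q(√157, √215), and [Q(√157, √215):Q] = 4 (since 157, 215 are distinct squarefree integers > 1 with 33755 not a perfect square). To show equality we compute the minimal polynomial of γ. From γ = √157 + √215: γ^2 = 157 + 2√(33755) + 215 = 372 + 2√(33755), so γ^2 - 372 = 2√(33755); squaring, (γ^2 - 372)^2 = 4·33755, i.e. γ^4 - 744γ^2 + 138384 - 135020 = 0, i.e. γ^4 - 744γ^2 + 3364 = 0. So γ is a root of x^4 - 744x^2 + 3364. This polynomial is irreducible over Q: it has no rational root (each ±√157 ± √215 is irrational), and any factorization into two quadratics over Q would force √(33755) ∈ Q (pairing opposite roots) or √157, √215 ∈ Q (other pairings), all impossible. Hence [Q(γ):Q] = 4 = [Q(√157, √215):Q], so Q(γ) = Q(√157, √215).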